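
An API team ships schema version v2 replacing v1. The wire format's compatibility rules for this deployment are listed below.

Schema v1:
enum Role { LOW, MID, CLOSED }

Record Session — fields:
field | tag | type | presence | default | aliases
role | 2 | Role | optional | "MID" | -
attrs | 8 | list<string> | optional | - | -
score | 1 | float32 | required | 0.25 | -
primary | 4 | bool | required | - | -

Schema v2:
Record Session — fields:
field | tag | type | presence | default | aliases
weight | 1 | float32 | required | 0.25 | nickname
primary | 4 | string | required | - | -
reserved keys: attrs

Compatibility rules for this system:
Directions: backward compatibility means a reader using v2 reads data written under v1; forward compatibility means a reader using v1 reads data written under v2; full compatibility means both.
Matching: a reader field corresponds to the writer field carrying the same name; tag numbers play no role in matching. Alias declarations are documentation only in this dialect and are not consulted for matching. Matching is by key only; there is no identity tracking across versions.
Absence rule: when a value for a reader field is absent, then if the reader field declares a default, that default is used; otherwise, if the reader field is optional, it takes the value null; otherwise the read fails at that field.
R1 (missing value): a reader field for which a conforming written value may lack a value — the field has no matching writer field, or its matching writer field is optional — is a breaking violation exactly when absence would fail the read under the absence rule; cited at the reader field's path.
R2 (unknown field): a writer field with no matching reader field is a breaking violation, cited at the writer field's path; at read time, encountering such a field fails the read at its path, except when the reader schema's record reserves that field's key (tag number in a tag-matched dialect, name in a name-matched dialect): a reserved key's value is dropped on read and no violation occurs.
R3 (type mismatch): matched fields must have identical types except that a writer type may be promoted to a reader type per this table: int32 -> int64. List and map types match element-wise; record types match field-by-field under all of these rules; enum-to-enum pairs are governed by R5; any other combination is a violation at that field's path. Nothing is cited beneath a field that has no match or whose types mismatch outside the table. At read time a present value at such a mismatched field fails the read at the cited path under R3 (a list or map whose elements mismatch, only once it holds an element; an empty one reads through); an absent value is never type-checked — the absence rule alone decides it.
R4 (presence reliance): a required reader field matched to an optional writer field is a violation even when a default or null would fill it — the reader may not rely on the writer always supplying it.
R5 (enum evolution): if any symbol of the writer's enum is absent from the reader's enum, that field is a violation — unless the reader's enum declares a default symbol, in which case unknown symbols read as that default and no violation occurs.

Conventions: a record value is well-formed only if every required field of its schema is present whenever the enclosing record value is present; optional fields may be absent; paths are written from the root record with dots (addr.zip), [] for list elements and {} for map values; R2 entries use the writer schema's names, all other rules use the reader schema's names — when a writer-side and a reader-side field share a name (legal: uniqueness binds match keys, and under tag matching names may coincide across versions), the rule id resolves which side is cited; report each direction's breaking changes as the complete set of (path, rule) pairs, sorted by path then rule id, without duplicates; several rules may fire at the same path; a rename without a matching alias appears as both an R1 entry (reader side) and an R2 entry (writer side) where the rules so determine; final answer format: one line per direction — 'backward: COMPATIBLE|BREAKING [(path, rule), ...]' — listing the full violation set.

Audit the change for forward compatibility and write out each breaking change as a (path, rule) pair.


in Session below, arrows point writer -> reader
forward analysis of Session with v1 as reader and v2 as writer:
  no writer field matches reader role
  no writer field matches reader attrs
  no writer field matches reader score
  string -> bool, writer required: primary aligns to primary
  leftover writer field: weight
  violation R3 at primary
  violation R2 at weight
  forward on Session therefore BREAKING (2)
ruling out the remaining Session differences:
  removed field attrs from record Session (its key "attrs" joins the reserved list) -> fires no rule on Session, leaving the asked answer as it is
  removed field role from record Session -> affects backward compatibility only, which is not asked

forward: BREAKING [(primary, R3), (weight, R2)]


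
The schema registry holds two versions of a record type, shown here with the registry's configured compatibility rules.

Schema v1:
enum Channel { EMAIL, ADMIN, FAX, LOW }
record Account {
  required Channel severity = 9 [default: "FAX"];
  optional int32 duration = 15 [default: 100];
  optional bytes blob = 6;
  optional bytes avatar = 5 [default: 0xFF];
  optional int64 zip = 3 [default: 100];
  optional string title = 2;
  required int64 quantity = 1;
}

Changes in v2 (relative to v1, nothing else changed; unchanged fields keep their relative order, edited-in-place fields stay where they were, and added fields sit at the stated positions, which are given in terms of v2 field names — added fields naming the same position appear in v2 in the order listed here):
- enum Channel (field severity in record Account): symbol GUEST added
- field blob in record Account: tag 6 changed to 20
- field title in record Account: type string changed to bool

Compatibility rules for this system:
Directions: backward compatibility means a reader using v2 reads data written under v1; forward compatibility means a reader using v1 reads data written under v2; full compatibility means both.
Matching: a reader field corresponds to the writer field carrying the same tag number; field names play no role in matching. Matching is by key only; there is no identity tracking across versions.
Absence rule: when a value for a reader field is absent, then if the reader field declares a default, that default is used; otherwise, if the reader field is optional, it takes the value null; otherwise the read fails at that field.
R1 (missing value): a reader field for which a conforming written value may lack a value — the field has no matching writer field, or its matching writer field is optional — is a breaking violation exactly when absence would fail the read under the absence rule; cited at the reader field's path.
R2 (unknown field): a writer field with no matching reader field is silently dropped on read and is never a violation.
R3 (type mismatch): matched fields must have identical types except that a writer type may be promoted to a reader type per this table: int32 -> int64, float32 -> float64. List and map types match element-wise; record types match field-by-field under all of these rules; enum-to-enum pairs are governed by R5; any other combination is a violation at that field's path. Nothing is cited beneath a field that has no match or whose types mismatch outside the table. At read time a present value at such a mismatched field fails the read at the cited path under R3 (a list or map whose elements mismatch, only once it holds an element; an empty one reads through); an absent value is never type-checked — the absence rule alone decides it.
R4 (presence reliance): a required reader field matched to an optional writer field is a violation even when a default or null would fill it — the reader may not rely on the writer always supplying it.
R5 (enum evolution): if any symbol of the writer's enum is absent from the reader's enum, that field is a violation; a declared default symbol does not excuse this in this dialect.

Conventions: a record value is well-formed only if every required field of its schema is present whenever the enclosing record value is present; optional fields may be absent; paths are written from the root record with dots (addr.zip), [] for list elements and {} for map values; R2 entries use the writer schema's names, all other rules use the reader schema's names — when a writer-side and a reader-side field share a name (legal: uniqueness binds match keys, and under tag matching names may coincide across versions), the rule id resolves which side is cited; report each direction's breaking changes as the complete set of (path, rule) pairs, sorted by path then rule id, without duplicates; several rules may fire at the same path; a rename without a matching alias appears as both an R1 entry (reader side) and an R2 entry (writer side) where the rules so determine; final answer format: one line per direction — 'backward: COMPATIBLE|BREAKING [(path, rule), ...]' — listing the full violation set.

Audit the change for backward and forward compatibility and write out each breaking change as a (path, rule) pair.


backward: BREAKING [(title, R3)]; forward: BREAKING [(severity, R5), (title, R3)]

each type pair in Account: writer, then reader
backward for Account (reader v2, writer v1):
  severity: Channel -> Channel, writer required; from severity
  duration: int32 -> int32, writer optional; from duration
  blob: no writer match
  avatar: bytes -> bytes, writer optional; from avatar
  zip: int64 -> int64, writer optional; from zip
  title: string -> bool, writer optional; from title
  quantity: int64 -> int64, writer required; from quantity
  writer blob: unknown to reader
  rule R3 violated at title
  => 1 violation(s): backward is BREAKING for Account
forward for Account (reader v1, writer v2):
  severity: Channel -> Channel, writer required; from severity
  duration: int32 -> int32, writer optional; from duration
  blob: no writer match
  avatar: bytes -> bytes, writer optional; from avatar
  zip: int64 -> int64, writer optional; from zip
  title: bool -> string, writer optional; from title
  quantity: int64 -> int64, writer required; from quantity
  writer blob: unknown to reader
  rule R5 violated at severity
  rule R3 violated at title
  => 2 violation(s): forward is BREAKING for Account


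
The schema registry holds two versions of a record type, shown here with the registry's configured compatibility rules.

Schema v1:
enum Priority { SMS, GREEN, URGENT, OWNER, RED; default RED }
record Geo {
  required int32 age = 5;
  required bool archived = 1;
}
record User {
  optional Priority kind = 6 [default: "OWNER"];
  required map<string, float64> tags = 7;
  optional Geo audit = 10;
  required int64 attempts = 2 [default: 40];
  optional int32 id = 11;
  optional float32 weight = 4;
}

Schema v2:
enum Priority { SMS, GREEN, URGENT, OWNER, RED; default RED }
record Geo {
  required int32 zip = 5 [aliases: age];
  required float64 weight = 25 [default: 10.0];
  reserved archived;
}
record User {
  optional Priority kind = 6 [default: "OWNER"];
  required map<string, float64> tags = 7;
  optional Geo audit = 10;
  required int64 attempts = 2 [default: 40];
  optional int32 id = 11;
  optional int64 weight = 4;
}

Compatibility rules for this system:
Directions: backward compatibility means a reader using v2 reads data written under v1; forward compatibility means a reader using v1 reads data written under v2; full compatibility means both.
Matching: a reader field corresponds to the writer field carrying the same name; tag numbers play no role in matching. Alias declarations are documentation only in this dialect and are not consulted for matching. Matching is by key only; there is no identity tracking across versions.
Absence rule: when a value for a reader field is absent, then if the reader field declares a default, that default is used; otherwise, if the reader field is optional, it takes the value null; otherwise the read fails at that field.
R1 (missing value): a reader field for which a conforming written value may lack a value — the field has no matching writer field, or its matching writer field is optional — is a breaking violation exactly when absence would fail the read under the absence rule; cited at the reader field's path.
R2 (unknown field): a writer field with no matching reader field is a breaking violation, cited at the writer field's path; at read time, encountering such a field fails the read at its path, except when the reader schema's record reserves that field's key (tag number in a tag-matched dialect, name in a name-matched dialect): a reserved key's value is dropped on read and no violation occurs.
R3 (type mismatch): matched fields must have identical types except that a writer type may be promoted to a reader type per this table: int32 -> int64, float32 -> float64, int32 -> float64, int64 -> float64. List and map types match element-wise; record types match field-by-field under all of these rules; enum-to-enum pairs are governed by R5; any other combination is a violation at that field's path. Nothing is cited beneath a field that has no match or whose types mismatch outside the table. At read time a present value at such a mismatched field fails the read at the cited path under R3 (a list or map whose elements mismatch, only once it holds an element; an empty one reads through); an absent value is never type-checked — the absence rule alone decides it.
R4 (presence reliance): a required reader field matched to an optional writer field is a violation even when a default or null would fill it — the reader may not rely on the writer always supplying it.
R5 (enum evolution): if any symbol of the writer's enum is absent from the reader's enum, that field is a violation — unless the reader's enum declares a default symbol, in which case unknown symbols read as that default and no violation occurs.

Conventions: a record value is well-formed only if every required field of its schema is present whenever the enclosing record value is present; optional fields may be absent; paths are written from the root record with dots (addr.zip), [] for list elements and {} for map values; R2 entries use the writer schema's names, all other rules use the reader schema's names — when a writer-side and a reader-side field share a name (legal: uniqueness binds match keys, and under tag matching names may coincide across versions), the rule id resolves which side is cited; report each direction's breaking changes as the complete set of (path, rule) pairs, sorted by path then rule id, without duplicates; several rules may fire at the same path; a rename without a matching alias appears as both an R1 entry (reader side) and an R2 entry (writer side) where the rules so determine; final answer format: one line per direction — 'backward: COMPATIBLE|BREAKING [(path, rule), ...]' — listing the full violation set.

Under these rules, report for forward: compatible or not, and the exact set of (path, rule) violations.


forward: BREAKING [(audit.age, R1), (audit.archived, R1), (audit.weight, R2), (audit.zip, R2), (weight, R3)]

in User below, arrows point writer -> reader
forward on User — v1 reading data written by v2:
  kind: Priority -> Priority, writer optional; from kind
  tags: map<string, float64> -> map<string, float64>, writer required; from tags
  audit: Geo -> Geo, writer optional; from audit
  attempts: int64 -> int64, writer required; from attempts
  id: int32 -> int32, writer optional; from id
  weight: int64 -> float32, writer optional; from weight
  audit.age has no writer counterpart
  audit.archived has no writer counterpart
  leftover writer field: audit.zip
  leftover writer field: audit.weight
  R1 fires at audit.age
  R1 fires at audit.archived
  R2 fires at audit.weight
  R2 fires at audit.zip
  R3 fires at weight
  => forward verdict for User: BREAKING, 5 violation(s)


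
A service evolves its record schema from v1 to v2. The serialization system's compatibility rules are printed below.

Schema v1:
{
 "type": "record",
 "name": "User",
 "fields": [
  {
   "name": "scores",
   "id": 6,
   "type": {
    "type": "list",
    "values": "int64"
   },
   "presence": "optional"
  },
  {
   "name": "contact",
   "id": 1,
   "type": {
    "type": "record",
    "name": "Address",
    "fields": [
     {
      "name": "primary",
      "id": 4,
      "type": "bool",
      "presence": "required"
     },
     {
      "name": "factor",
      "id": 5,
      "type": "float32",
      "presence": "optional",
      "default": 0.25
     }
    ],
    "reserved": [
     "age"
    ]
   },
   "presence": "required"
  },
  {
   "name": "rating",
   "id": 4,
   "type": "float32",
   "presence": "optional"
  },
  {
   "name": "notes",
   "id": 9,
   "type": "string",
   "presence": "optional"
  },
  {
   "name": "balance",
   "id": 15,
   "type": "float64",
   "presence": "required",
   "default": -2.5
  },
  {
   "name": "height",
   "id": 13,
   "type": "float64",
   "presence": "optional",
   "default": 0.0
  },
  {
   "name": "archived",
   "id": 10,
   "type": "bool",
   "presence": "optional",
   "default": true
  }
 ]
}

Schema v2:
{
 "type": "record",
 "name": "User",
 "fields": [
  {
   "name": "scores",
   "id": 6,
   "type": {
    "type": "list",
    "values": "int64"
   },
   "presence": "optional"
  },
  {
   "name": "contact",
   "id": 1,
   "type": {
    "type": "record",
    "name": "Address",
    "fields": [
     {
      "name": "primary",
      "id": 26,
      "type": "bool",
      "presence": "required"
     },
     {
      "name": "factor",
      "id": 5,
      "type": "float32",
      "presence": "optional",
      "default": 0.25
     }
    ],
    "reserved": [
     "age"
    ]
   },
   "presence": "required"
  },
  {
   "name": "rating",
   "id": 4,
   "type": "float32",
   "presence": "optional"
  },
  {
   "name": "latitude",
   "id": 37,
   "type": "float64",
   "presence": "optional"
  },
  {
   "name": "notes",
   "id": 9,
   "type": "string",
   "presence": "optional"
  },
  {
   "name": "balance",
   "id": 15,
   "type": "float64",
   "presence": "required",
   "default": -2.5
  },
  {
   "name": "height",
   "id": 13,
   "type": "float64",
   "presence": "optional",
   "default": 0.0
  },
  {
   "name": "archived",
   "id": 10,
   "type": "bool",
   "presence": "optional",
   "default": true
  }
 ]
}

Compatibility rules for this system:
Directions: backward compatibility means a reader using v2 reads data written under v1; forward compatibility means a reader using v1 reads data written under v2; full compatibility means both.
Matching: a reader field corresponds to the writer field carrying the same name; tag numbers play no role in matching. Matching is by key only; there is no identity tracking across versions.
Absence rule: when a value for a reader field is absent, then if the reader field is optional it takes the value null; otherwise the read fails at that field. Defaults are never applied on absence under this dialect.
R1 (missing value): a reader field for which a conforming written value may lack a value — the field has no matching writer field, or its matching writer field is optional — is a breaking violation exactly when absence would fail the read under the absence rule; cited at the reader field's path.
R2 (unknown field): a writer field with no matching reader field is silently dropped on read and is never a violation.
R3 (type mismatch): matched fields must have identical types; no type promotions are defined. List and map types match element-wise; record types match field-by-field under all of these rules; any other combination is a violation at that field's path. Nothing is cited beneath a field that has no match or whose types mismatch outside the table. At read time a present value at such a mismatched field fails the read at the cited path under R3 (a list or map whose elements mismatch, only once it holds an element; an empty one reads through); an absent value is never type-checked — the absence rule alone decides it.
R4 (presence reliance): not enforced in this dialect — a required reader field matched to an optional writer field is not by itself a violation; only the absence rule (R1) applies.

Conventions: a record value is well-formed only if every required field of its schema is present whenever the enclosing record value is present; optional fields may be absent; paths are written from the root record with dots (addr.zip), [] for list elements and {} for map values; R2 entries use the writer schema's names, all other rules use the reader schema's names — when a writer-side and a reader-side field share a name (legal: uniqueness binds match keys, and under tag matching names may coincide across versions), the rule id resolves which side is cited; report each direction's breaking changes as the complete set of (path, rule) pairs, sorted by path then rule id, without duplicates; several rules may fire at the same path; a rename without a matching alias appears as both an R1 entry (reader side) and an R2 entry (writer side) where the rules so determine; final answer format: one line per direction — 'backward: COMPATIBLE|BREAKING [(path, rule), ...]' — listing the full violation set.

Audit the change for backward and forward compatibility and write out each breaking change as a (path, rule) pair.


the writer's type comes first in each User pair
backward for User (reader v2, writer v1):
  scores: list<int64> -> list<int64>, writer optional; from scores
  contact: Address -> Address, writer required; from contact
  rating: float32 -> float32, writer optional; from rating
  latitude: no writer-side match
  notes: string -> string, writer optional; from notes
  balance: float64 -> float64, writer required; from balance
  height: float64 -> float64, writer optional; from height
  archived: bool -> bool, writer optional; from archived
  contact.primary: bool -> bool, writer required; from contact.primary
  contact.factor: float32 -> float32, writer optional; from contact.factor
  nothing fires on User: backward is COMPATIBLE
forward for User (reader v1, writer v2):
  scores: list<int64> -> list<int64>, writer optional; from scores
  contact: Address -> Address, writer required; from contact
  rating: float32 -> float32, writer optional; from rating
  notes: string -> string, writer optional; from notes
  balance: float64 -> float64, writer required; from balance
  height: float64 -> float64, writer optional; from height
  archived: bool -> bool, writer optional; from archived
  leftover writer field: latitude
  contact.primary: bool -> bool, writer required; from contact.primary
  contact.factor: float32 -> float32, writer optional; from contact.factor
  nothing fires on User: forward is COMPATIBLE

backward: COMPATIBLE []; forward: COMPATIBLE []


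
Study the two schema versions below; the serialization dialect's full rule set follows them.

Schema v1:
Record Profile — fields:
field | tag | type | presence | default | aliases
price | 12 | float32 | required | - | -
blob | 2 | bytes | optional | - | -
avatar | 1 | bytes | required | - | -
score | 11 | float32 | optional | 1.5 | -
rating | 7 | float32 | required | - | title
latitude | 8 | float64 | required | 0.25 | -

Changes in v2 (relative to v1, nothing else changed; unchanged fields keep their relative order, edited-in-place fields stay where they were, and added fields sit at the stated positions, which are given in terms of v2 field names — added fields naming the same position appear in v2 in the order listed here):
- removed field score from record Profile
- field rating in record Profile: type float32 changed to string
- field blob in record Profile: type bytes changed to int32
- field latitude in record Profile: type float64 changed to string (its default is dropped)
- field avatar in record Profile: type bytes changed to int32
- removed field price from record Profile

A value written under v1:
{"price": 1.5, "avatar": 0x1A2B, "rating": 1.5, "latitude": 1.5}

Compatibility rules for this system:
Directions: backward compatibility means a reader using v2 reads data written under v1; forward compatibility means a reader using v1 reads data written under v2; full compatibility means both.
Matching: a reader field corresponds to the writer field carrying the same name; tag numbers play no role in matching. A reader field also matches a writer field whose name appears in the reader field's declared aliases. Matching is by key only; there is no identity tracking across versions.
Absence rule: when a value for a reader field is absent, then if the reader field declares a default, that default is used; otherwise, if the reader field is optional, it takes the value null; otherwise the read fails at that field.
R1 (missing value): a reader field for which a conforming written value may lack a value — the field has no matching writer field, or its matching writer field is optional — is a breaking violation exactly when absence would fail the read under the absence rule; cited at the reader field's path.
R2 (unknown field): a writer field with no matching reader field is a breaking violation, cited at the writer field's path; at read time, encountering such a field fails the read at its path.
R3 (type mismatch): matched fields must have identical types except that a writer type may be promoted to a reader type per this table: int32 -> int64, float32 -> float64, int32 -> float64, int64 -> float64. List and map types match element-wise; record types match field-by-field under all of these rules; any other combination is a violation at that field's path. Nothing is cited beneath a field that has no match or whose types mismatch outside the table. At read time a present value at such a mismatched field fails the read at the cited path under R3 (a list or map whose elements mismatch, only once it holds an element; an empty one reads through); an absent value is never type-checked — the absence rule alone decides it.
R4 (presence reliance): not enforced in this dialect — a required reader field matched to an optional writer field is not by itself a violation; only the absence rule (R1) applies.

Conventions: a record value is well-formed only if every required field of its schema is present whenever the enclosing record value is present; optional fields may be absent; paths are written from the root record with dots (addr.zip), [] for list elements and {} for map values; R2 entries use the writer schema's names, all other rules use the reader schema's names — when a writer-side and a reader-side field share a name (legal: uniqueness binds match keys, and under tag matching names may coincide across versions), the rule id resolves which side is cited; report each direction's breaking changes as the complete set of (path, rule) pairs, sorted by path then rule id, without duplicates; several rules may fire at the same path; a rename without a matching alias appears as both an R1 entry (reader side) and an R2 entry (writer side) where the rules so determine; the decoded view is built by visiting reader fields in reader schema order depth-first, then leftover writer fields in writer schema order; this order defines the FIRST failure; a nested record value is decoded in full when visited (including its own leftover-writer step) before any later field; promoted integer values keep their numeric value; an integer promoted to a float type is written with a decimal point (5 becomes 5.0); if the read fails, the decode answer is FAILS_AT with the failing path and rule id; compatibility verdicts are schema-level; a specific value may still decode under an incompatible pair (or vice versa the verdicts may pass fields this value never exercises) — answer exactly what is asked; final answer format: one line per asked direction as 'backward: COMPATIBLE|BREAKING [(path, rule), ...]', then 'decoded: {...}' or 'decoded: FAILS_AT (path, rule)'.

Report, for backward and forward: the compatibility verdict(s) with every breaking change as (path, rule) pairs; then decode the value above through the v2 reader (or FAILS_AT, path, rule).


backward: BREAKING [(avatar, R3), (blob, R3), (latitude, R3), (price, R2), (rating, R3), (score, R2)]; forward: BREAKING [(avatar, R3), (blob, R3), (latitude, R3), (price, R1), (rating, R3)]; decoded: FAILS_AT (avatar, R3)

the writer's type comes first in each Profile pair
checking backward for Profile: reader v2 against writer v1:
  blob: paired with writer blob (bytes -> int32; writer optional)
  avatar: paired with writer avatar (bytes -> int32; writer required)
  rating: paired with writer rating (float32 -> string; writer required)
  latitude: paired with writer latitude (float64 -> string; writer required)
  leftover writer field: price
  leftover writer field: score
  R3 fires at avatar
  R3 fires at blob
  R3 fires at latitude
  R2 fires at price
  R3 fires at rating
  R2 fires at score
  => backward verdict for Profile: BREAKING, 6 violation(s)
checking forward for Profile: reader v1 against writer v2:
  price: no writer-side match
  blob: paired with writer blob (int32 -> bytes; writer optional)
  avatar: paired with writer avatar (int32 -> bytes; writer required)
  score: no writer-side match
  rating: paired with writer rating (string -> float32; writer required)
  latitude: paired with writer latitude (string -> float64; writer required)
  R3 fires at avatar
  R3 fires at blob
  R3 fires at latitude
  R1 fires at price
  R3 fires at rating
  => forward verdict for Profile: BREAKING, 5 violation(s)
decode (reader v2):
  blob := null (absent, optional -> null)
  read fails at avatar under R3
  => FAILS_AT (avatar, R3)


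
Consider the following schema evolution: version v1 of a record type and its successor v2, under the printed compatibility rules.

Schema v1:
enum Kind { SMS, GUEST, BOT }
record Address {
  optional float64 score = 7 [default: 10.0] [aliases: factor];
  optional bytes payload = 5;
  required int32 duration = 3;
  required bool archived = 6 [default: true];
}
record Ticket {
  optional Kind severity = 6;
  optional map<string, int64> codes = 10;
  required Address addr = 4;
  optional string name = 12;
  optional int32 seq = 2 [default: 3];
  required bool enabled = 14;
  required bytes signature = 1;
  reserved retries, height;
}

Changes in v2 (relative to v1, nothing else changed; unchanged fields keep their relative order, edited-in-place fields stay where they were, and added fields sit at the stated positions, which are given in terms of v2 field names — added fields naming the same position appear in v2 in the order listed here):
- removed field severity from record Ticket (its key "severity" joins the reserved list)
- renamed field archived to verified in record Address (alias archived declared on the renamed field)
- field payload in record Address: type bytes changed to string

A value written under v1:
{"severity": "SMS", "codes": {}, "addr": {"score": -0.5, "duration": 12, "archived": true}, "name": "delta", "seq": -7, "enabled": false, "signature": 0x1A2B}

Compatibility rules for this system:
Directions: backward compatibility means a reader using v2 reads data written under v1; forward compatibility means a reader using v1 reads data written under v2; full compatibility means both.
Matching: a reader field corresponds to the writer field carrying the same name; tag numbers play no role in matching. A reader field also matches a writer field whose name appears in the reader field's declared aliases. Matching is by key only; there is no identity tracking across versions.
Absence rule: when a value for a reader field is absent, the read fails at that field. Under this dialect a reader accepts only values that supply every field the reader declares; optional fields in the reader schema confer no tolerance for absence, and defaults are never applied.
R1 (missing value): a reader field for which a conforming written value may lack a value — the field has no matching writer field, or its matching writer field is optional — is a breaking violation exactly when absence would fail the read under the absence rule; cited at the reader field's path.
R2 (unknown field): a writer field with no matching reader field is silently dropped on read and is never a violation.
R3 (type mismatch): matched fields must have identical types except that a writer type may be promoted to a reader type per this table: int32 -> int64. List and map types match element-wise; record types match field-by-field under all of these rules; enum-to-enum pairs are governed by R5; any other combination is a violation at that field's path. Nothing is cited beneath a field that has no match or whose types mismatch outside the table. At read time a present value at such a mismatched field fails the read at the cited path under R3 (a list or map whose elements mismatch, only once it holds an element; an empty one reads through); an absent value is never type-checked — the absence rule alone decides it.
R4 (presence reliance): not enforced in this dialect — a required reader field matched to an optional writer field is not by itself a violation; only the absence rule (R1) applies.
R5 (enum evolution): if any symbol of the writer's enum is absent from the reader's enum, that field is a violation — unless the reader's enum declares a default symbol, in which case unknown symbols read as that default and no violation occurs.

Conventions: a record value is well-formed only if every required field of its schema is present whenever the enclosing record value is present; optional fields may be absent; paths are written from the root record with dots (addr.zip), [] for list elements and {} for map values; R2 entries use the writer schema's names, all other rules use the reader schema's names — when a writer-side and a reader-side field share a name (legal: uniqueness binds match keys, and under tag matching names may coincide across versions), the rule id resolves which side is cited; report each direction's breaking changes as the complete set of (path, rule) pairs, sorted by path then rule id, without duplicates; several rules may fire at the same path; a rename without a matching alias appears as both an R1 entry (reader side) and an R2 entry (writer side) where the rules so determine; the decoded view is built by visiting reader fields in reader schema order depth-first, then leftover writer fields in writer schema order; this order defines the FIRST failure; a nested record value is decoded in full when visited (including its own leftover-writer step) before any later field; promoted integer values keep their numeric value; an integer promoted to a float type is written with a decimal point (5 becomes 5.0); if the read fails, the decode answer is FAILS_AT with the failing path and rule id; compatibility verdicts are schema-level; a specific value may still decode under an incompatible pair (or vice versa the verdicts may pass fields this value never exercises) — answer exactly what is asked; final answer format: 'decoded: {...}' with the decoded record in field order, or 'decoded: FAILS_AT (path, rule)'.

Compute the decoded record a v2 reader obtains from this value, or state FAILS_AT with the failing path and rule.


arrows below run writer -> reader for Ticket
migrating the Ticket value to v2:
  codes := {}
  addr.score := -0.5
  read fails at addr.payload under R1 (no fill)
  => FAILS_AT (addr.payload, R1)
the rest of the Ticket diff is inert for this question:
  removed field severity from record Ticket (its key "severity" joins the reserved list) -> a verdict-level change on Ticket — the shown value reads the same
  renamed field archived to verified in record Address (alias archived declared on the renamed field) -> a verdict-level change on Ticket — the shown value reads the same

decoded: FAILS_AT (addr.payload, R1)


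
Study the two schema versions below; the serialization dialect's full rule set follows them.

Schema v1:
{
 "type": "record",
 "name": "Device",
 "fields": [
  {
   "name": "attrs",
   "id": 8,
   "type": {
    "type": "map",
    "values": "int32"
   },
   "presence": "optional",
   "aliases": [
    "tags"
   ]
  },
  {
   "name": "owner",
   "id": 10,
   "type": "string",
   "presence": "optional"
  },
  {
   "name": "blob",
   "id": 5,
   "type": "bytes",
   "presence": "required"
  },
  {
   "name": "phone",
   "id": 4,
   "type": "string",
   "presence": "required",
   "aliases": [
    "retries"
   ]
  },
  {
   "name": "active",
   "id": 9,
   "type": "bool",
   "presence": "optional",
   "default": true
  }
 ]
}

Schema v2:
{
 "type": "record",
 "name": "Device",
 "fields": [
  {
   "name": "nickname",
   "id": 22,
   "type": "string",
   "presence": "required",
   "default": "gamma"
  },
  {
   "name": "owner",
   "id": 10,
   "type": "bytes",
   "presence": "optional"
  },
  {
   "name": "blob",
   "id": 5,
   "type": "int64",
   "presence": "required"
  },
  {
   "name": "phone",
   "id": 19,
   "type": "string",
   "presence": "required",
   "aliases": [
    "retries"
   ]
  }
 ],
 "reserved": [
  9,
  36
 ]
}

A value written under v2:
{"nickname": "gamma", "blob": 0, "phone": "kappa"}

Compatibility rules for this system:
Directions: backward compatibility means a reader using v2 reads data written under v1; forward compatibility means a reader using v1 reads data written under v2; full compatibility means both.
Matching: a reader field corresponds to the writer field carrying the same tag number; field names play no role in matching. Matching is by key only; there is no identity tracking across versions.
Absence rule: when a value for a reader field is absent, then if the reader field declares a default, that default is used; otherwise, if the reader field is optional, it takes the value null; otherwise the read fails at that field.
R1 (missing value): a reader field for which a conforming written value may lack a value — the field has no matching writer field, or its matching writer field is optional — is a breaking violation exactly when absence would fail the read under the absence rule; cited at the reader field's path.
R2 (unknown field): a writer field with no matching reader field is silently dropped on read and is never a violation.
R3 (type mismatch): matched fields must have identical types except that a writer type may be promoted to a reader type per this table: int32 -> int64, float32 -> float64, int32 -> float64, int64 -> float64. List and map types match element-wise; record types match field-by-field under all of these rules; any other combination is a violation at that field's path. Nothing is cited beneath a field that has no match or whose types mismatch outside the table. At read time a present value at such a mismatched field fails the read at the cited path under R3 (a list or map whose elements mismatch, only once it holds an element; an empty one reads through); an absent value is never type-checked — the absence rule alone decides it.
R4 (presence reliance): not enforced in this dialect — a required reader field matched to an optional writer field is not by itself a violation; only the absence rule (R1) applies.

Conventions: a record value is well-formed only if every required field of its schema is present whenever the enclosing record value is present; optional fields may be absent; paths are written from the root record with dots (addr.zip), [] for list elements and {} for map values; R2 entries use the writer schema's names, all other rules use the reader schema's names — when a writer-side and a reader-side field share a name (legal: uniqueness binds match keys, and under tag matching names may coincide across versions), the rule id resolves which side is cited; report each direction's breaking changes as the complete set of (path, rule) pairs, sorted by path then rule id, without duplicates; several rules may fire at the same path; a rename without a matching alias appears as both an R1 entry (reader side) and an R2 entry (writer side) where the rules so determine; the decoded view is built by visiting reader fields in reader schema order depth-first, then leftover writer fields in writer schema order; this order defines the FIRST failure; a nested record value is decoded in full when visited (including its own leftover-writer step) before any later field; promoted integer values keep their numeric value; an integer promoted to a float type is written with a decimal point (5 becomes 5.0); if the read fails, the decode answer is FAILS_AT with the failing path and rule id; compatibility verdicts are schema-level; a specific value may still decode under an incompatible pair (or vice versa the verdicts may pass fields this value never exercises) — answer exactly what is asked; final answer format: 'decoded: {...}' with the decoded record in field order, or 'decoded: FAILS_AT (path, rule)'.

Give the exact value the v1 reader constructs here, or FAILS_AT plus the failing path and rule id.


decoded: FAILS_AT (blob, R3)

each type pair in Device: writer, then reader
decode (reader v1):
  attrs := null (not supplied -> null)
  owner := null (not supplied -> null)
  read fails at blob under R3
  => FAILS_AT (blob, R3)
checking off the Device differences that do not matter here:
  field phone in record Device: tag 4 changed to 19 -> affects the rule determinations only; this particular Device value decodes identically
  removed field active from record Device (its key 9 joins the reserved list) -> triggers nothing under the printed rules; the Device answer is the same either way
  field owner in record Device: type string changed to bytes -> affects the rule determinations only; this particular Device value decodes identically
  removed field attrs from record Device -> triggers nothing under the printed rules; the Device answer is the same either way
  added field nickname to record Device: required string, tag 22, default "gamma" (in v2 it sits immediately before owner) -> triggers nothing under the printed rules; the Device answer is the same either way
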